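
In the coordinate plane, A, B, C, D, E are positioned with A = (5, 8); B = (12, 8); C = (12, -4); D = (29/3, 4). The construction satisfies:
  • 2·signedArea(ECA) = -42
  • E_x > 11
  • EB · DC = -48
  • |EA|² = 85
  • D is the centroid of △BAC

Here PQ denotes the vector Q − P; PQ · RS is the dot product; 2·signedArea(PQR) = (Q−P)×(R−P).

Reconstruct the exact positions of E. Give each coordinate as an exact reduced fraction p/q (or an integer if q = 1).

E = (12, 2)

1. E_x = 12  [2·signedArea(ECA) = -42 ∩ EB · DC = -48]
2. E_y = 2  [2·signedArea(ECA) = -42 ∩ EB · DC = -48]
   → E = (12, 2)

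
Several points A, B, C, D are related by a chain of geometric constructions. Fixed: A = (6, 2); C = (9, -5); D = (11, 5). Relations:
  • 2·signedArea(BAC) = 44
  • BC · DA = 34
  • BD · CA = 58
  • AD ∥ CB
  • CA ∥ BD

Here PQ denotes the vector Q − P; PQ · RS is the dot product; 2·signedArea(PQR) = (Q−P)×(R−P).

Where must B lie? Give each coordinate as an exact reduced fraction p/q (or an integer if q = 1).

1. B_x = 14  [CA ∥ BD ∩ AD ∥ CB]
2. B_y = -2  [CA ∥ BD ∩ AD ∥ CB]
   → B = (14, -2)

B = (14, -2)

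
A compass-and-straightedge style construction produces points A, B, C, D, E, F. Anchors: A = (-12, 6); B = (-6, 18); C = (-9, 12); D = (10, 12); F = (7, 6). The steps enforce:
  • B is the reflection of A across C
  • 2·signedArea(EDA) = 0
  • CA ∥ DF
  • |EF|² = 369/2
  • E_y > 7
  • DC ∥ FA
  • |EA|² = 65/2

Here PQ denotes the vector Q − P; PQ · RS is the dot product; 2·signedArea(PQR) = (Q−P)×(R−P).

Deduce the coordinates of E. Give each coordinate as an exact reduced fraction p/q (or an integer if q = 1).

E = (-13/2, 15/2)

1. E_x = -13/2  [line 6·x + -22·y + 204 = 0 ∩ |EA|² = 65/2]
2. E_y = 15/2  [line 6·x + -22·y + 204 = 0 ∩ |EA|² = 65/2]
   → E = (-13/2, 15/2)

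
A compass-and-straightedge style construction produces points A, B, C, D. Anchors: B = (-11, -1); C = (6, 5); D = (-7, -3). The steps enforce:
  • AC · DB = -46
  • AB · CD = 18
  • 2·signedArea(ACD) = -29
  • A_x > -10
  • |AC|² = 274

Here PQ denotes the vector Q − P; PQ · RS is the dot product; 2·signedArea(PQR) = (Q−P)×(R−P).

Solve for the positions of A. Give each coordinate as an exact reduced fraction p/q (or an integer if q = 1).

A = (-9, -2)

1. A_x = -9  [2·signedArea(ACD) = -29 ∩ AC · DB = -46]
2. A_y = -2  [2·signedArea(ACD) = -29 ∩ AC · DB = -46]
   → A = (-9, -2)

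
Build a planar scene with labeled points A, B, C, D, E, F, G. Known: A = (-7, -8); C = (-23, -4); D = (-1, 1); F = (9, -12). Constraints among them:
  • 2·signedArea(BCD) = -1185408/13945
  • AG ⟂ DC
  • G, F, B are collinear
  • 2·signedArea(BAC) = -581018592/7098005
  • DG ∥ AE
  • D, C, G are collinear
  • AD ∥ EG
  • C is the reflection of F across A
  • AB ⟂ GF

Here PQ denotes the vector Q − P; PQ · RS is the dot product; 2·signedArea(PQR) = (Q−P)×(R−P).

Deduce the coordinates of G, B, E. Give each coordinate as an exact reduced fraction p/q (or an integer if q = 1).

B = (-29704283/7098005, -25465816/7098005)
E = (-7457/509, -4957/509)
G = (-4403/509, -376/509)

1. G_x = -4403/509  [D, C, G are collinear ∩ AG ⟂ DC]
2. G_y = -376/509  [D, C, G are collinear ∩ AG ⟂ DC]
   → G = (-4403/509, -376/509)
3. B_x = -29704283/7098005  [G, F, B are collinear ∩ AB ⟂ GF]
4. B_y = -25465816/7098005  [G, F, B are collinear ∩ AB ⟂ GF]
   → B = (-29704283/7098005, -25465816/7098005)
5. E_x = -7457/509  [AD ∥ EG ∩ DG ∥ AE]
6. E_y = -4957/509  [AD ∥ EG ∩ DG ∥ AE]
   → E = (-7457/509, -4957/509)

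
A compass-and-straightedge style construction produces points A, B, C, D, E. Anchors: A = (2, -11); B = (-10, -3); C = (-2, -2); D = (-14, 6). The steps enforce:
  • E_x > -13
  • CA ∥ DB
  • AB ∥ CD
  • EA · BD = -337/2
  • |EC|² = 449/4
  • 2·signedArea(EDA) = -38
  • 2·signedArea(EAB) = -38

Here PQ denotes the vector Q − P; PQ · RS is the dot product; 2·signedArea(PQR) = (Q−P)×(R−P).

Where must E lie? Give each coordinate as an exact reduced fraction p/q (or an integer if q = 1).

1. E_x = -12  [2·signedArea(EDA) = -38 ∩ EA · BD = -337/2]
2. E_y = 3/2  [2·signedArea(EDA) = -38 ∩ EA · BD = -337/2]
   → E = (-12, 3/2)

E = (-12, 3/2)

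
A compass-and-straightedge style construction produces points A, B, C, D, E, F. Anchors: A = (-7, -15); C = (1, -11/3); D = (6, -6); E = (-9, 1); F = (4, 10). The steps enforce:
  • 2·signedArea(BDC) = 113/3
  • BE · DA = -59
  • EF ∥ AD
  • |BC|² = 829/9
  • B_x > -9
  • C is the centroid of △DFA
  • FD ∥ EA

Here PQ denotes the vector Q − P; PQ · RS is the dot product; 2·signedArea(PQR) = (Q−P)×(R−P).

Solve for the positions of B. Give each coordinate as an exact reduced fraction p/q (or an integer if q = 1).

B = (-8, -7)

1. B_x = -8  [2·signedArea(BDC) = 113/3 ∩ BE · DA = -59]
2. B_y = -7  [2·signedArea(BDC) = 113/3 ∩ BE · DA = -59]
   → B = (-8, -7)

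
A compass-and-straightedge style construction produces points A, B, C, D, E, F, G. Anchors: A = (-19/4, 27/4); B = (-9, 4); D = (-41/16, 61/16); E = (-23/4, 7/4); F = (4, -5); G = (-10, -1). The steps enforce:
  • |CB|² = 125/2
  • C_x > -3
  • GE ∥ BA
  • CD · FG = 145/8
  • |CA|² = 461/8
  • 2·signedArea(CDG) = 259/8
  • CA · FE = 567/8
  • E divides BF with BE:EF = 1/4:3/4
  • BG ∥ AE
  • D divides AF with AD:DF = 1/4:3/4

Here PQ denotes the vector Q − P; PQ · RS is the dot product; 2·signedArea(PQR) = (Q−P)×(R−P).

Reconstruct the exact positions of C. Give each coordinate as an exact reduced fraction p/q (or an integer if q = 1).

1. C_x = -5/2  [2·signedArea(CDG) = 259/8 ∩ CD · FG = 145/8]
2. C_y = -1/2  [2·signedArea(CDG) = 259/8 ∩ CD · FG = 145/8]
   → C = (-5/2, -1/2)

C = (-5/2, -1/2)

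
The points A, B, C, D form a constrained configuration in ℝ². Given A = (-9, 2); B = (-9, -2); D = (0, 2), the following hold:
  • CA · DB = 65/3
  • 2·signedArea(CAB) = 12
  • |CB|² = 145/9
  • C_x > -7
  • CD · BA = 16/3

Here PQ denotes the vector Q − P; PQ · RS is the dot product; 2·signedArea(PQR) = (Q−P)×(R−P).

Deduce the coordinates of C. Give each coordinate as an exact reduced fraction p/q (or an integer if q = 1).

C = (-6, 2/3)

1. C_x = -6  [CD · BA = 16/3 ∩ 2·signedArea(CAB) = 12]
2. C_y = 2/3  [CD · BA = 16/3 ∩ 2·signedArea(CAB) = 12]
   → C = (-6, 2/3)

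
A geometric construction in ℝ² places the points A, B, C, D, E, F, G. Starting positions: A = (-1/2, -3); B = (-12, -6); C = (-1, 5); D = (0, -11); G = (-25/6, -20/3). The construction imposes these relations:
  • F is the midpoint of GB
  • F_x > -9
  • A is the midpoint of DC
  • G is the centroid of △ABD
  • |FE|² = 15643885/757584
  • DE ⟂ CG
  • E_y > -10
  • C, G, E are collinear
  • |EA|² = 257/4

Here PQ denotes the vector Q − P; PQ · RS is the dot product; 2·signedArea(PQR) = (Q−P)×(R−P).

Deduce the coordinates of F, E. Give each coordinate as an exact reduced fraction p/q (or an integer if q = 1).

1. F_x = -97/12  [F is the midpoint of GB]
2. F_y = -19/3  [F is the midpoint of GB]
   → F = (-97/12, -19/3)
3. E_x = -26180/5261  [C, G, E are collinear ∩ DE ⟂ CG]
4. E_y = -50765/5261  [C, G, E are collinear ∩ DE ⟂ CG]
   → E = (-26180/5261, -50765/5261)

E = (-26180/5261, -50765/5261)
F = (-97/12, -19/3)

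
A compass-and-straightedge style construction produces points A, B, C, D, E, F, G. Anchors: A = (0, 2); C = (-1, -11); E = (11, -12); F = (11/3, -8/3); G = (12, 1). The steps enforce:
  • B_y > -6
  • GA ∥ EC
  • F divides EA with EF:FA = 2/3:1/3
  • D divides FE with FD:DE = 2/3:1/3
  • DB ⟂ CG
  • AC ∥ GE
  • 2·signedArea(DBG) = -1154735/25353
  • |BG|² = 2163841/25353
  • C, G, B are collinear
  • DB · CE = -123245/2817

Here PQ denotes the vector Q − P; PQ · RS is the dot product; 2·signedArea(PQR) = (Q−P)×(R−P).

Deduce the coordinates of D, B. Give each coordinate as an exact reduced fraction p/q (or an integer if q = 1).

B = (14681/2817, -4945/939)
D = (77/9, -80/9)

1. D_x = 77/9  [D divides FE with FD:DE = 2/3:1/3]
2. D_y = -80/9  [D divides FE with FD:DE = 2/3:1/3]
   → D = (77/9, -80/9)
3. B_x = 14681/2817  [C, G, B are collinear ∩ DB ⟂ CG]
4. B_y = -4945/939  [C, G, B are collinear ∩ DB ⟂ CG]
   → B = (14681/2817, -4945/939)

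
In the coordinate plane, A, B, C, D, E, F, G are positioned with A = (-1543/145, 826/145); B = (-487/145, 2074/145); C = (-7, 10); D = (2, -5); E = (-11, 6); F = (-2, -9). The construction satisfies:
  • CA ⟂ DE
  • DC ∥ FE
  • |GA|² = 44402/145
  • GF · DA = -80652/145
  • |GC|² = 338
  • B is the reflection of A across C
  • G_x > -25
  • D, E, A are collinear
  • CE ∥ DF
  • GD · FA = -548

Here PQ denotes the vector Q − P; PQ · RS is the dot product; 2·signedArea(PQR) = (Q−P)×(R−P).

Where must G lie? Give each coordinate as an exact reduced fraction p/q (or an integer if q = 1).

1. G_x = -24  [GD · FA = -548 ∩ GF · DA = -80652/145]
2. G_y = 17  [GD · FA = -548 ∩ GF · DA = -80652/145]
   → G = (-24, 17)

G = (-24, 17)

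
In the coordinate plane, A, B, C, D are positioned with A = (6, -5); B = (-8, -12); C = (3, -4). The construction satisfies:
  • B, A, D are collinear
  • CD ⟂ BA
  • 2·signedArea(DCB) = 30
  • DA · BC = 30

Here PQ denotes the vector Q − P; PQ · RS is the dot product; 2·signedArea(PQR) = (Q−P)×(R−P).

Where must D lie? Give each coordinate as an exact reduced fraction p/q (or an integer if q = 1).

D = (4, -6)

1. D_x = 4  [B, A, D are collinear ∩ CD ⟂ BA]
2. D_y = -6  [B, A, D are collinear ∩ CD ⟂ BA]
   → D = (4, -6)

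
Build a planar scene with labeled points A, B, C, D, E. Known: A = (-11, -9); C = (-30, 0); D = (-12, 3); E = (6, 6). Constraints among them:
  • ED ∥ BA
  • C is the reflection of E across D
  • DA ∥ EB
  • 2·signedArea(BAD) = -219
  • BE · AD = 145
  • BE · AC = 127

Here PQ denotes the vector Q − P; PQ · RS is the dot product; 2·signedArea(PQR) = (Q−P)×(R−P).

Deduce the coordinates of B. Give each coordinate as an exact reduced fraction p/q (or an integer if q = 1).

B = (7, -6)

1. B_x = 7  [ED ∥ BA ∩ DA ∥ EB]
2. B_y = -6  [ED ∥ BA ∩ DA ∥ EB]
   → B = (7, -6)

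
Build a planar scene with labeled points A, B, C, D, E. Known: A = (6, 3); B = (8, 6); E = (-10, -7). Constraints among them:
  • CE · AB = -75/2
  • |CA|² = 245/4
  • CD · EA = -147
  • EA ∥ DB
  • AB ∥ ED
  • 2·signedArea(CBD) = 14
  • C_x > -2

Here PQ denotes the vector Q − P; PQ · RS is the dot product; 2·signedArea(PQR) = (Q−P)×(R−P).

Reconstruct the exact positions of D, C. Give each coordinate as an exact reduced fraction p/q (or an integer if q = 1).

1. D_x = -8  [EA ∥ DB ∩ AB ∥ ED]
2. D_y = -4  [EA ∥ DB ∩ AB ∥ ED]
   → D = (-8, -4)
3. C_x = -1  [CE · AB = -75/2 ∩ 2·signedArea(CBD) = 14]
4. C_y = -1/2  [CE · AB = -75/2 ∩ 2·signedArea(CBD) = 14]
   → C = (-1, -1/2)

C = (-1, -1/2)
D = (-8, -4)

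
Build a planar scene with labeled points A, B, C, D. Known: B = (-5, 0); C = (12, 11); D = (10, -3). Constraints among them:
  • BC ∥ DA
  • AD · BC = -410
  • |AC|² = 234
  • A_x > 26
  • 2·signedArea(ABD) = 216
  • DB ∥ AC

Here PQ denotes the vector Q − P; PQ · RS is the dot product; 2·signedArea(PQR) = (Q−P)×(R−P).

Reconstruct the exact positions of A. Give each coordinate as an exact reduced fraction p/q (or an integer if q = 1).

A = (27, 8)

1. A_x = 27  [DB ∥ AC ∩ BC ∥ DA]
2. A_y = 8  [DB ∥ AC ∩ BC ∥ DA]
   → A = (27, 8)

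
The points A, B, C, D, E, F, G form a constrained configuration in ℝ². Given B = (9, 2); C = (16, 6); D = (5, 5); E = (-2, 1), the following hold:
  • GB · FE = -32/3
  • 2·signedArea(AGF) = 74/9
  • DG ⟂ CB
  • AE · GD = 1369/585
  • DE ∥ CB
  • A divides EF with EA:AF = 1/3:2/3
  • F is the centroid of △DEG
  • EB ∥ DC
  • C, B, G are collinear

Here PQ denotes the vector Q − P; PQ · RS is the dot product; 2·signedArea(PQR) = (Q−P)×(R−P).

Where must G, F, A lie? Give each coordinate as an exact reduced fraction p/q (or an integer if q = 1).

A = (-112/585, 94/65)
F = (668/195, 152/65)
G = (473/65, 66/65)

1. G_x = 473/65  [C, B, G are collinear ∩ DG ⟂ CB]
2. G_y = 66/65  [C, B, G are collinear ∩ DG ⟂ CB]
   → G = (473/65, 66/65)
3. F_x = 668/195  [F is the centroid of △DEG]
4. F_y = 152/65  [F is the centroid of △DEG]
   → F = (668/195, 152/65)
5. A_x = -112/585  [A divides EF with EA:AF = 1/3:2/3]
6. A_y = 94/65  [A divides EF with EA:AF = 1/3:2/3]
   → A = (-112/585, 94/65)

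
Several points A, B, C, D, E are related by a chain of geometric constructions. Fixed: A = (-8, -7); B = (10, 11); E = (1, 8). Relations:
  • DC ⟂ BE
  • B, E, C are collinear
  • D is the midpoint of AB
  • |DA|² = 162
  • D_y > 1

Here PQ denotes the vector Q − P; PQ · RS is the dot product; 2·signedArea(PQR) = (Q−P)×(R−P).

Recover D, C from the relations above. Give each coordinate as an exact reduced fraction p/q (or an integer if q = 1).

C = (-4/5, 37/5)
D = (1, 2)

1. D_x = 1  [D is the midpoint of AB]
2. D_y = 2  [D is the midpoint of AB]
   → D = (1, 2)
3. C_x = -4/5  [B, E, C are collinear ∩ DC ⟂ BE]
4. C_y = 37/5  [B, E, C are collinear ∩ DC ⟂ BE]
   → C = (-4/5, 37/5)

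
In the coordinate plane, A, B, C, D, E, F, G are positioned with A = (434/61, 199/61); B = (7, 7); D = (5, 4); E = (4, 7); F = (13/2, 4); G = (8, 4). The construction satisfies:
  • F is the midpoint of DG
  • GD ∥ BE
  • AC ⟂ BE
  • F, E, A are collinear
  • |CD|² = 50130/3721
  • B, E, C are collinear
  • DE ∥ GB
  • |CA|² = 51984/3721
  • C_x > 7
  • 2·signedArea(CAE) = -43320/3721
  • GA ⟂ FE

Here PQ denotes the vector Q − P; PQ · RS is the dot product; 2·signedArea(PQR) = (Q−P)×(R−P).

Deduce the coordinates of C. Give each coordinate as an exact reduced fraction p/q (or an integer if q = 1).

1. C_x = 434/61  [B, E, C are collinear ∩ AC ⟂ BE]
2. C_y = 7  [B, E, C are collinear ∩ AC ⟂ BE]
   → C = (434/61, 7)

C = (434/61, 7)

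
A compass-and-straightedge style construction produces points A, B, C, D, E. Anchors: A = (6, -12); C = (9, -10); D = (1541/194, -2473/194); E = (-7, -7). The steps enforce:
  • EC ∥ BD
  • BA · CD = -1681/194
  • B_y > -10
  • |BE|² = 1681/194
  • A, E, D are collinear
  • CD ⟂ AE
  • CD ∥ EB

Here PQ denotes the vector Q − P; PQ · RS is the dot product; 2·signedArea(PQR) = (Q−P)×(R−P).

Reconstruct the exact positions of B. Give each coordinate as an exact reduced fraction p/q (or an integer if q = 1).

1. B_x = -1563/194  [EC ∥ BD ∩ CD ∥ EB]
2. B_y = -1891/194  [EC ∥ BD ∩ CD ∥ EB]
   → B = (-1563/194, -1891/194)

B = (-1563/194, -1891/194)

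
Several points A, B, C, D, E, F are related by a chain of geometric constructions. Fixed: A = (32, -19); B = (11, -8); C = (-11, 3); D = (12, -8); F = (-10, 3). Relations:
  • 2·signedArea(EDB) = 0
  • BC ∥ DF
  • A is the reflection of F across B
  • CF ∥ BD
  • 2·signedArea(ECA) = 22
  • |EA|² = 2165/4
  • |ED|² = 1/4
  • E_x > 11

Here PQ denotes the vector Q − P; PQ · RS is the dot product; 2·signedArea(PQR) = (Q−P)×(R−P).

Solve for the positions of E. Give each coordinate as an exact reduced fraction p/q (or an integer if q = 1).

E = (23/2, -8)

1. E_x = 23/2  [2·signedArea(EDB) = 0 ∩ 2·signedArea(ECA) = 22]
2. E_y = -8  [2·signedArea(EDB) = 0 ∩ 2·signedArea(ECA) = 22]
   → E = (23/2, -8)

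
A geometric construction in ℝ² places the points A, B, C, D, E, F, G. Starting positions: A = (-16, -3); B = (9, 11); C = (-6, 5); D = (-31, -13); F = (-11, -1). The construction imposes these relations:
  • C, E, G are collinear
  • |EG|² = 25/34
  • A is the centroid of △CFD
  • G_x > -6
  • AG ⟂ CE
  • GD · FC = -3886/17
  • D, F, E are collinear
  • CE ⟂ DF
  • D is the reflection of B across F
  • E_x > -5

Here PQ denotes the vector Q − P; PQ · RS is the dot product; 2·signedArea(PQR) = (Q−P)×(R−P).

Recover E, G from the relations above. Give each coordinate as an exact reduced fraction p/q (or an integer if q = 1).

1. E_x = -159/34  [D, F, E are collinear ∩ CE ⟂ DF]
2. E_y = 95/34  [D, F, E are collinear ∩ CE ⟂ DF]
   → E = (-159/34, 95/34)
3. G_x = -87/17  [C, E, G are collinear ∩ AG ⟂ CE]
4. G_y = 60/17  [C, E, G are collinear ∩ AG ⟂ CE]
   → G = (-87/17, 60/17)

E = (-159/34, 95/34)
G = (-87/17, 60/17)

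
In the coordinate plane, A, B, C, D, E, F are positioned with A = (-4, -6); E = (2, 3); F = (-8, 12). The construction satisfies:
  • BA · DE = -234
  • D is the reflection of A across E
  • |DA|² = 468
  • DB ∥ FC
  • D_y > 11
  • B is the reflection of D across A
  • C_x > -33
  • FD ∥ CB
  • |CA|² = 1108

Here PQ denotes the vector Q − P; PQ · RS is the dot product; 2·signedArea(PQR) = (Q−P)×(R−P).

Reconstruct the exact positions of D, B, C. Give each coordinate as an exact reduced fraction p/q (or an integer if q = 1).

B = (-16, -24)
C = (-32, -24)
D = (8, 12)

1. D_x = 8  [D is the reflection of A across E]
2. D_y = 12  [D is the reflection of A across E]
   → D = (8, 12)
3. B_x = -16  [B is the reflection of D across A]
4. B_y = -24  [B is the reflection of D across A]
   → B = (-16, -24)
5. C_x = -32  [FD ∥ CB ∩ DB ∥ FC]
6. C_y = -24  [FD ∥ CB ∩ DB ∥ FC]
   → C = (-32, -24)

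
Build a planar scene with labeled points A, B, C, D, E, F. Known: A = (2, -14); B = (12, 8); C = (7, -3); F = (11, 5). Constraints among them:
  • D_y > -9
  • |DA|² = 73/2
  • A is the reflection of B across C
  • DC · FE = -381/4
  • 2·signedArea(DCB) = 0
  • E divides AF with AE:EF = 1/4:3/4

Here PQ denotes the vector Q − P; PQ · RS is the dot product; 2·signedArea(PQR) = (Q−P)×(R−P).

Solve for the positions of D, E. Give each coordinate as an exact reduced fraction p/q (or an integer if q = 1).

1. D_x = 9/2  [line -11·x + 5·y + 92 = 0 ∩ |DA|² = 73/2]
2. D_y = -17/2  [line -11·x + 5·y + 92 = 0 ∩ |DA|² = 73/2]
   → D = (9/2, -17/2)
3. E_x = 17/4  [E divides AF with AE:EF = 1/4:3/4]
4. E_y = -37/4  [E divides AF with AE:EF = 1/4:3/4]
   → E = (17/4, -37/4)

D = (9/2, -17/2)
E = (17/4, -37/4)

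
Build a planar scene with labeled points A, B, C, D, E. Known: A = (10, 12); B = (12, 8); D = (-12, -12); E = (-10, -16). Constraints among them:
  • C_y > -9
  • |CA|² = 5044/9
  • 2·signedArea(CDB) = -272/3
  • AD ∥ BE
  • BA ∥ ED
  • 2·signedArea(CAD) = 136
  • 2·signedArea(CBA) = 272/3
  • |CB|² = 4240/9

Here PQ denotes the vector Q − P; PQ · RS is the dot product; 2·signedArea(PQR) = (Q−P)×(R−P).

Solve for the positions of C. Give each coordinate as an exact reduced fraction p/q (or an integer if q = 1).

1. C_x = -8/3  [2·signedArea(CDB) = -272/3 ∩ 2·signedArea(CBA) = 272/3]
2. C_y = -8  [2·signedArea(CDB) = -272/3 ∩ 2·signedArea(CBA) = 272/3]
   → C = (-8/3, -8)

C = (-8/3, -8)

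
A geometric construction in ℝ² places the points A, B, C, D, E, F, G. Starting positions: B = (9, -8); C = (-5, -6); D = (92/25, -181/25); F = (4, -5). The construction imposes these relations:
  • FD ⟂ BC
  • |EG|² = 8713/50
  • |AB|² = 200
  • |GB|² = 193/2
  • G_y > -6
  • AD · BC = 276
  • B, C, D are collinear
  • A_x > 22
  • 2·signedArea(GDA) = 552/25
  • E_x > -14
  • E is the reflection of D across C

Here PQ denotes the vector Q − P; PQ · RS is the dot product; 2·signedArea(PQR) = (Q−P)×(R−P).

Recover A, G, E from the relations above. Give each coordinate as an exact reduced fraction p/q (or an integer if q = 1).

A = (23, -10)
E = (-342/25, -119/25)
G = (-1/2, -11/2)

1. A_x = 23  [line 14·x + -2·y + -342 = 0 ∩ |AB|² = 200]
2. A_y = -10  [line 14·x + -2·y + -342 = 0 ∩ |AB|² = 200]
   → A = (23, -10)
3. G_x = -1/2  [line 69/25·x + 483/25·y + 2691/25 = 0 ∩ |GB|² = 193/2]
4. G_y = -11/2  [line 69/25·x + 483/25·y + 2691/25 = 0 ∩ |GB|² = 193/2]
   → G = (-1/2, -11/2)
5. E_x = -342/25  [E is the reflection of D across C]
6. E_y = -119/25  [E is the reflection of D across C]
   → E = (-342/25, -119/25)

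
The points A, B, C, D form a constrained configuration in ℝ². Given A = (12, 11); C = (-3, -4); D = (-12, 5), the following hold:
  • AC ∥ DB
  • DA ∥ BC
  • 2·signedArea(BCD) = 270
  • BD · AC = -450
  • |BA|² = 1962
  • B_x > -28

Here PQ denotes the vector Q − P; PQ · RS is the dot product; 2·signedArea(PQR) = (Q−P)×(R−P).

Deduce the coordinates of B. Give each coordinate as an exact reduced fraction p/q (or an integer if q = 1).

B = (-27, -10)

1. B_x = -27  [DA ∥ BC ∩ AC ∥ DB]
2. B_y = -10  [DA ∥ BC ∩ AC ∥ DB]
   → B = (-27, -10)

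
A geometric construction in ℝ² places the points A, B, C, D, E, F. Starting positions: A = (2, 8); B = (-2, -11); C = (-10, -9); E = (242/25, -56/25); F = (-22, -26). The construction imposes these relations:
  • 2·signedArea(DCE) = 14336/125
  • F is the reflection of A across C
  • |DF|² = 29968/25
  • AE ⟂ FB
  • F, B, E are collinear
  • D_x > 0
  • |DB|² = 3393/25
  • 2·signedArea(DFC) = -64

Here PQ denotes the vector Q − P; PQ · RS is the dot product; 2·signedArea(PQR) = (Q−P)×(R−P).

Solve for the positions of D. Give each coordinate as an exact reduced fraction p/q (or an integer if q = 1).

1. D_x = 2/5  [2·signedArea(DFC) = -64 ∩ 2·signedArea(DCE) = 14336/125]
2. D_y = 2/5  [2·signedArea(DFC) = -64 ∩ 2·signedArea(DCE) = 14336/125]
   → D = (2/5, 2/5)

D = (2/5, 2/5)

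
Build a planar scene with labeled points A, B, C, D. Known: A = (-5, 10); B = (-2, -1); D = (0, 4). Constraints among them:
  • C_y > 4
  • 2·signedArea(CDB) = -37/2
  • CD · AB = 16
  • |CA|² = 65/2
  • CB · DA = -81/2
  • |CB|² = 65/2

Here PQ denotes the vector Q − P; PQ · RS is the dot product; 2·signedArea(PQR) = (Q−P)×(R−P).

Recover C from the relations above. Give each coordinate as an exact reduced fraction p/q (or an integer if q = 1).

1. C_x = -7/2  [2·signedArea(CDB) = -37/2 ∩ CB · DA = -81/2]
2. C_y = 9/2  [2·signedArea(CDB) = -37/2 ∩ CB · DA = -81/2]
   → C = (-7/2, 9/2)

C = (-7/2, 9/2)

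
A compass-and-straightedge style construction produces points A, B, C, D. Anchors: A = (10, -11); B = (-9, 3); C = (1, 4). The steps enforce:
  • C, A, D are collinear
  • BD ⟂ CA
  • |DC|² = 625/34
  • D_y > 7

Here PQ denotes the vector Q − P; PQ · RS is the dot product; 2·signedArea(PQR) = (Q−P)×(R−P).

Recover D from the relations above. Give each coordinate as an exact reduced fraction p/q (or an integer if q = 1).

D = (-41/34, 261/34)

1. D_x = -41/34  [C, A, D are collinear ∩ BD ⟂ CA]
2. D_y = 261/34  [C, A, D are collinear ∩ BD ⟂ CA]
   → D = (-41/34, 261/34)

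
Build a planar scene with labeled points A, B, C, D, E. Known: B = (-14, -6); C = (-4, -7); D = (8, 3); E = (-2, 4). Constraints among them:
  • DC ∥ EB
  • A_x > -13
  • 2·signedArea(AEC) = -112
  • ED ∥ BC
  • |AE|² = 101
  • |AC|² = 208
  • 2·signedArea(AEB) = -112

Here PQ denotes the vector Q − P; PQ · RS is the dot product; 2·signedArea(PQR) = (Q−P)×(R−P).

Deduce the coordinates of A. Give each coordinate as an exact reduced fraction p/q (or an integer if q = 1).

A = (-12, 5)

1. A_x = -12  [2·signedArea(AEB) = -112 ∩ 2·signedArea(AEC) = -112]
2. A_y = 5  [2·signedArea(AEB) = -112 ∩ 2·signedArea(AEC) = -112]
   → A = (-12, 5)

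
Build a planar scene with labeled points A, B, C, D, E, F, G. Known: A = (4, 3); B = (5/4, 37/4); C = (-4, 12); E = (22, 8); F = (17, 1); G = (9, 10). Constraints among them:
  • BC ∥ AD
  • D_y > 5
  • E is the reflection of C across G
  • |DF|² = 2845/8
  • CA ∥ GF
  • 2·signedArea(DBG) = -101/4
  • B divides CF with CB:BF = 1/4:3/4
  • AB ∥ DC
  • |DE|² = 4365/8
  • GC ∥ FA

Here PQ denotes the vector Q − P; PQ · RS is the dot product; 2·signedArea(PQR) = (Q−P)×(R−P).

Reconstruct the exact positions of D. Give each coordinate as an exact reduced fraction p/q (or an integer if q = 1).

D = (-5/4, 23/4)

1. D_x = -5/4  [AB ∥ DC ∩ BC ∥ AD]
2. D_y = 23/4  [AB ∥ DC ∩ BC ∥ AD]
   → D = (-5/4, 23/4)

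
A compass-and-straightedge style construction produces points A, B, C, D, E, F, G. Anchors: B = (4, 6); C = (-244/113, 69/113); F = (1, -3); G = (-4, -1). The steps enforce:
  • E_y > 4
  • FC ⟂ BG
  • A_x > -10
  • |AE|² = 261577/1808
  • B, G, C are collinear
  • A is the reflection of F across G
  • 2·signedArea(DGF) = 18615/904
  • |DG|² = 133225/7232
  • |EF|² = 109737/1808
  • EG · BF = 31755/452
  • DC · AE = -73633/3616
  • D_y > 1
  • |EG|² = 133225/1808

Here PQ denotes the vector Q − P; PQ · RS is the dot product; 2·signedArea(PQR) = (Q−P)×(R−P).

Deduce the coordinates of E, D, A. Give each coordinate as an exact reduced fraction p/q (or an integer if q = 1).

1. E_x = 278/113  [line 3·x + 9·y + -22263/452 = 0 ∩ |EF|² = 109737/1808]
2. E_y = 2103/452  [line 3·x + 9·y + -22263/452 = 0 ∩ |EF|² = 109737/1808]
   → E = (278/113, 2103/452)
3. A_x = -9  [A is the reflection of F across G]
4. A_y = 1  [A is the reflection of F across G]
   → A = (-9, 1)
5. D_x = -87/113  [2·signedArea(DGF) = 18615/904 ∩ DC · AE = -73633/3616]
6. D_y = 1651/904  [2·signedArea(DGF) = 18615/904 ∩ DC · AE = -73633/3616]
   → D = (-87/113, 1651/904)

A = (-9, 1)
D = (-87/113, 1651/904)
E = (278/113, 2103/452)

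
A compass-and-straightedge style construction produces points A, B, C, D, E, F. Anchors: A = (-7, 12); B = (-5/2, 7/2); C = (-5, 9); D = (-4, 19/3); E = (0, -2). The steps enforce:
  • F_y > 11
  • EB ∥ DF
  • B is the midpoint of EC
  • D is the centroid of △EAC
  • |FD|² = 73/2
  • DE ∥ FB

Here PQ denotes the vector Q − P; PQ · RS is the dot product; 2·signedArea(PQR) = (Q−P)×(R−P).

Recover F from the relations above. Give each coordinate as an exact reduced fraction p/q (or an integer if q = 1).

F = (-13/2, 71/6)

1. F_x = -13/2  [DE ∥ FB ∩ EB ∥ DF]
2. F_y = 71/6  [DE ∥ FB ∩ EB ∥ DF]
   → F = (-13/2, 71/6)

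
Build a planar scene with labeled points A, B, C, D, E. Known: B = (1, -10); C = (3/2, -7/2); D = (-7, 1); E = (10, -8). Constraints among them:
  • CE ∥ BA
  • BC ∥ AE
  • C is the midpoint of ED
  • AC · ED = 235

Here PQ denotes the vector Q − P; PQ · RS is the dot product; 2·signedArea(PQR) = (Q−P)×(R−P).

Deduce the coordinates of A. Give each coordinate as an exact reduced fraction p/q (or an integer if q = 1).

1. A_x = 19/2  [BC ∥ AE ∩ CE ∥ BA]
2. A_y = -29/2  [BC ∥ AE ∩ CE ∥ BA]
   → A = (19/2, -29/2)

A = (19/2, -29/2)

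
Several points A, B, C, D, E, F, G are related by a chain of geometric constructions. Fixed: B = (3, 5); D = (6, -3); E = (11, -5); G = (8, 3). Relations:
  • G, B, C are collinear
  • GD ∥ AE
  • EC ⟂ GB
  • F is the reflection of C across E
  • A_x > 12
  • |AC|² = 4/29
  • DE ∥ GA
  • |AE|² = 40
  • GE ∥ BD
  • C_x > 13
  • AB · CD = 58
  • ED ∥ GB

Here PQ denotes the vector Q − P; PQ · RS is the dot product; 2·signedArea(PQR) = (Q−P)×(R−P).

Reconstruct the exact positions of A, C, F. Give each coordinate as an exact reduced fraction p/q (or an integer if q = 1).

1. A_x = 13  [GD ∥ AE ∩ DE ∥ GA]
2. A_y = 1  [GD ∥ AE ∩ DE ∥ GA]
   → A = (13, 1)
3. C_x = 387/29  [G, B, C are collinear ∩ EC ⟂ GB]
4. C_y = 25/29  [G, B, C are collinear ∩ EC ⟂ GB]
   → C = (387/29, 25/29)
5. F_x = 251/29  [F is the reflection of C across E]
6. F_y = -315/29  [F is the reflection of C across E]
   → F = (251/29, -315/29)

A = (13, 1)
C = (387/29, 25/29)
F = (251/29, -315/29)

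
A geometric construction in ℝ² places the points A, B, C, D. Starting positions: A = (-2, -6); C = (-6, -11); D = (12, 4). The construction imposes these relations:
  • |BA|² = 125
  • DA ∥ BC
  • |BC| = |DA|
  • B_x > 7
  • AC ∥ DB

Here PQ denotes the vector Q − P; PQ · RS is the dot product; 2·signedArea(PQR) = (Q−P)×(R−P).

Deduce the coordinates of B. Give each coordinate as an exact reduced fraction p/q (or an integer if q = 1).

B = (8, -1)

1. B_x = 8  [DA ∥ BC ∩ AC ∥ DB]
2. B_y = -1  [DA ∥ BC ∩ AC ∥ DB]
   → B = (8, -1)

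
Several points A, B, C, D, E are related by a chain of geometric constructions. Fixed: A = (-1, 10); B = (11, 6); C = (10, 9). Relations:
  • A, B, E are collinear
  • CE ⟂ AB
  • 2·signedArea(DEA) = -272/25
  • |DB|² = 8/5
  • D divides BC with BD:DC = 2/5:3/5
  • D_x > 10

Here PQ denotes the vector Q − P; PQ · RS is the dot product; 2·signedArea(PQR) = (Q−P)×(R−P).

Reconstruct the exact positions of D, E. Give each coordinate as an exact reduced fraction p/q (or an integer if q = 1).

D = (53/5, 36/5)
E = (46/5, 33/5)

1. D_x = 53/5  [D divides BC with BD:DC = 2/5:3/5]
2. D_y = 36/5  [D divides BC with BD:DC = 2/5:3/5]
   → D = (53/5, 36/5)
3. E_x = 46/5  [A, B, E are collinear ∩ CE ⟂ AB]
4. E_y = 33/5  [A, B, E are collinear ∩ CE ⟂ AB]
   → E = (46/5, 33/5)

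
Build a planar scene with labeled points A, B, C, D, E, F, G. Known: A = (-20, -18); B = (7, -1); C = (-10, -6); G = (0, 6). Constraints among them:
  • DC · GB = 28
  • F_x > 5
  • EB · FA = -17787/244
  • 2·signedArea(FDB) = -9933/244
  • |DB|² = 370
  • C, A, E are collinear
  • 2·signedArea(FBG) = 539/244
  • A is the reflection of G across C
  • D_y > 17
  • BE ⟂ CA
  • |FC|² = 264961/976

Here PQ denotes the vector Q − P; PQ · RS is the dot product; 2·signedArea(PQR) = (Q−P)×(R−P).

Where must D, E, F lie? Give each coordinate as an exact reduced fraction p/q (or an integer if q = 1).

D = (10, 18)
E = (-35/61, 324/61)
F = (623/122, 141/244)

1. D_x = 10  [line -7·x + 7·y + -56 = 0 ∩ |DB|² = 370]
2. D_y = 18  [line -7·x + 7·y + -56 = 0 ∩ |DB|² = 370]
   → D = (10, 18)
3. E_x = -35/61  [C, A, E are collinear ∩ BE ⟂ CA]
4. E_y = 324/61  [C, A, E are collinear ∩ BE ⟂ CA]
   → E = (-35/61, 324/61)
5. F_x = 623/122  [2·signedArea(FBG) = 539/244 ∩ 2·signedArea(FDB) = -9933/244]
6. F_y = 141/244  [2·signedArea(FBG) = 539/244 ∩ 2·signedArea(FDB) = -9933/244]
   → F = (623/122, 141/244)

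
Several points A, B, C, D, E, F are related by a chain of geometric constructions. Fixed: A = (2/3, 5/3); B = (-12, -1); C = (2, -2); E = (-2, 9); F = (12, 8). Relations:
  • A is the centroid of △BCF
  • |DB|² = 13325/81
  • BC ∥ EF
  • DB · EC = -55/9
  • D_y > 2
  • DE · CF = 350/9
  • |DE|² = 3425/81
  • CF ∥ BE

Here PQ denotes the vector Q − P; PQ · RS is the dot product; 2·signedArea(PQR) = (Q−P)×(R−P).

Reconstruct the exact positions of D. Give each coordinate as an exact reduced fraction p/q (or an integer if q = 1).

1. D_x = 2/9  [DB · EC = -55/9 ∩ DE · CF = 350/9]
2. D_y = 26/9  [DB · EC = -55/9 ∩ DE · CF = 350/9]
   → D = (2/9, 26/9)

D = (2/9, 26/9)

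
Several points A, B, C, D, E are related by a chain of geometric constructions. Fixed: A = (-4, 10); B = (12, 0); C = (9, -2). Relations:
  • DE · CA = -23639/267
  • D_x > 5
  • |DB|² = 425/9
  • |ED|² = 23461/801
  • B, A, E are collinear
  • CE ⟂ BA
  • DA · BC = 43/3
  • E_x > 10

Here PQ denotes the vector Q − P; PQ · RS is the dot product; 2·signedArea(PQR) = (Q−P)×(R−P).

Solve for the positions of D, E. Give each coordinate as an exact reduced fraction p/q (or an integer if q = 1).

D = (17/3, 8/3)
E = (956/89, 70/89)

1. E_x = 956/89  [B, A, E are collinear ∩ CE ⟂ BA]
2. E_y = 70/89  [B, A, E are collinear ∩ CE ⟂ BA]
   → E = (956/89, 70/89)
3. D_x = 17/3  [DE · CA = -23639/267 ∩ DA · BC = 43/3]
4. D_y = 8/3  [DE · CA = -23639/267 ∩ DA · BC = 43/3]
   → D = (17/3, 8/3)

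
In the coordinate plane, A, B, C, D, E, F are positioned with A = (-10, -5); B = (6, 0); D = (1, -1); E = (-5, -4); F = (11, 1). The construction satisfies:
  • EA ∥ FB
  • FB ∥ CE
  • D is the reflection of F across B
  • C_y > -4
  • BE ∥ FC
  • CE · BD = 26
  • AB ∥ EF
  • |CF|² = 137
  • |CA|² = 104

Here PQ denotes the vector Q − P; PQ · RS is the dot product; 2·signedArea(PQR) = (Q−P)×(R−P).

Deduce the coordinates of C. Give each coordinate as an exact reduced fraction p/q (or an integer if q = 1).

1. C_x = 0  [FB ∥ CE ∩ BE ∥ FC]
2. C_y = -3  [FB ∥ CE ∩ BE ∥ FC]
   → C = (0, -3)

C = (0, -3)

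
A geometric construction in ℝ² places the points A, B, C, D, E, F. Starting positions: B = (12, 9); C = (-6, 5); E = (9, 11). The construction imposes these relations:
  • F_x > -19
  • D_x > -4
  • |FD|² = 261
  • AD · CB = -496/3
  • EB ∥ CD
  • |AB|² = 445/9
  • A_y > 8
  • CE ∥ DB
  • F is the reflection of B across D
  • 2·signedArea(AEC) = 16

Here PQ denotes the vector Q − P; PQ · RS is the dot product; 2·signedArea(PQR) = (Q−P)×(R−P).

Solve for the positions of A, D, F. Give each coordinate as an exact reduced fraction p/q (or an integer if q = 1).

1. D_x = -3  [CE ∥ DB ∩ EB ∥ CD]
2. D_y = 3  [CE ∥ DB ∩ EB ∥ CD]
   → D = (-3, 3)
3. F_x = -18  [F is the reflection of B across D]
4. F_y = -3  [F is the reflection of B across D]
   → F = (-18, -3)
5. A_x = 5  [2·signedArea(AEC) = 16 ∩ AD · CB = -496/3]
6. A_y = 25/3  [2·signedArea(AEC) = 16 ∩ AD · CB = -496/3]
   → A = (5, 25/3)

A = (5, 25/3)
D = (-3, 3)
F = (-18, -3)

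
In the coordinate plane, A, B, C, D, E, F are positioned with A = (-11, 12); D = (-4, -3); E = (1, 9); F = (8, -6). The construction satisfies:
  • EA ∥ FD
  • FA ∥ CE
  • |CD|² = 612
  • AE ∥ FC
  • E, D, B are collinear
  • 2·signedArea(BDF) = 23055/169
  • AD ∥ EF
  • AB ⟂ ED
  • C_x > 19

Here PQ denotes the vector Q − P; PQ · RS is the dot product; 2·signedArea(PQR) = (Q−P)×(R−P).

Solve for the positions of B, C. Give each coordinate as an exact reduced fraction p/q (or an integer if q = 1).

1. B_x = 49/169  [E, D, B are collinear ∩ AB ⟂ ED]
2. B_y = 1233/169  [E, D, B are collinear ∩ AB ⟂ ED]
   → B = (49/169, 1233/169)
3. C_x = 20  [FA ∥ CE ∩ AE ∥ FC]
4. C_y = -9  [FA ∥ CE ∩ AE ∥ FC]
   → C = (20, -9)

B = (49/169, 1233/169)
C = (20, -9)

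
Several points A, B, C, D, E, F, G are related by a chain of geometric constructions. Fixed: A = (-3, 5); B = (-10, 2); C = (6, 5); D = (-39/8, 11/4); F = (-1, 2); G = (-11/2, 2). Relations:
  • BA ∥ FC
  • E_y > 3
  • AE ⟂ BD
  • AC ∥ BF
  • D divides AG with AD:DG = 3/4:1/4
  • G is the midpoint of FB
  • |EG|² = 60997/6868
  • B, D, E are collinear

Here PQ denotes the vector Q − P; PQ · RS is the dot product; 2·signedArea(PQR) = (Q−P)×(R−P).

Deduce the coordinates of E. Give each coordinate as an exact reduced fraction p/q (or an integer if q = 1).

1. E_x = -4665/1717  [B, D, E are collinear ∩ AE ⟂ BD]
2. E_y = 5264/1717  [B, D, E are collinear ∩ AE ⟂ BD]
   → E = (-4665/1717, 5264/1717)

E = (-4665/1717, 5264/1717)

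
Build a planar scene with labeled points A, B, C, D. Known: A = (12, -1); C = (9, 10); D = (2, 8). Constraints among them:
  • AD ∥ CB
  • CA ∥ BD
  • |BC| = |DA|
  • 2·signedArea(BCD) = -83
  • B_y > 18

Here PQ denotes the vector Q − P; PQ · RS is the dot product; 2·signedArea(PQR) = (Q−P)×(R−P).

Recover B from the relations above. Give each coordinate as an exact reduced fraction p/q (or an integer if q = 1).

1. B_x = -1  [CA ∥ BD ∩ AD ∥ CB]
2. B_y = 19  [CA ∥ BD ∩ AD ∥ CB]
   → B = (-1, 19)

B = (-1, 19)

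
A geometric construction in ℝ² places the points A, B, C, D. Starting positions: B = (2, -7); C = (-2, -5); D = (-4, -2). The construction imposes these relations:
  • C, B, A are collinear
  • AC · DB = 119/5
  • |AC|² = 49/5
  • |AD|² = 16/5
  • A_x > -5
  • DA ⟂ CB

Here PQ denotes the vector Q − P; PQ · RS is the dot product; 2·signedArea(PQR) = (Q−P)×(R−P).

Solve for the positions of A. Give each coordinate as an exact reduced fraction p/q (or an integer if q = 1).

1. A_x = -24/5  [C, B, A are collinear ∩ DA ⟂ CB]
2. A_y = -18/5  [C, B, A are collinear ∩ DA ⟂ CB]
   → A = (-24/5, -18/5)

A = (-24/5, -18/5)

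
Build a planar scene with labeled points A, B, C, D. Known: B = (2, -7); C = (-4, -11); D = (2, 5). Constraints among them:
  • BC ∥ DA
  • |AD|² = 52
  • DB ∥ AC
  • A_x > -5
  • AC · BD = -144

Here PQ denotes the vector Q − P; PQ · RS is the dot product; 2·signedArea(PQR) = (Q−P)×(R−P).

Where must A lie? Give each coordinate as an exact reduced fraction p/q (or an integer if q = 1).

1. A_x = -4  [DB ∥ AC ∩ BC ∥ DA]
2. A_y = 1  [DB ∥ AC ∩ BC ∥ DA]
   → A = (-4, 1)

A = (-4, 1)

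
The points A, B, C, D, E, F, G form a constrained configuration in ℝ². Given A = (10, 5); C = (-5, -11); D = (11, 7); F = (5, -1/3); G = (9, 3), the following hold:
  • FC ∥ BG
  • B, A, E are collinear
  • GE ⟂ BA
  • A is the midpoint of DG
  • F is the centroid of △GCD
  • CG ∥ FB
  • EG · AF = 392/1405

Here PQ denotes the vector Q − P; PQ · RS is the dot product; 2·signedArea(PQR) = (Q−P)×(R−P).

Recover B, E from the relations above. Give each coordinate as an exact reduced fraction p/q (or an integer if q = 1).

1. B_x = 19  [FC ∥ BG ∩ CG ∥ FB]
2. B_y = 41/3  [FC ∥ BG ∩ CG ∥ FB]
   → B = (19, 41/3)
3. E_x = 11917/1405  [B, A, E are collinear ∩ GE ⟂ BA]
4. E_y = 4971/1405  [B, A, E are collinear ∩ GE ⟂ BA]
   → E = (11917/1405, 4971/1405)

B = (19, 41/3)
E = (11917/1405, 4971/1405)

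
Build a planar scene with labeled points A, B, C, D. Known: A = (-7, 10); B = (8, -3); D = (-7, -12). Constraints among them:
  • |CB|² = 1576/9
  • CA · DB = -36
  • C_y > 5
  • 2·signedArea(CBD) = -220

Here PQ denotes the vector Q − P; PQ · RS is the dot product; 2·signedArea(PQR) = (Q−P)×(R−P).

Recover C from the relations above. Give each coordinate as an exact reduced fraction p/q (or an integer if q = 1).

1. C_x = -2  [2·signedArea(CBD) = -220 ∩ CA · DB = -36]
2. C_y = 17/3  [2·signedArea(CBD) = -220 ∩ CA · DB = -36]
   → C = (-2, 17/3)

C = (-2, 17/3)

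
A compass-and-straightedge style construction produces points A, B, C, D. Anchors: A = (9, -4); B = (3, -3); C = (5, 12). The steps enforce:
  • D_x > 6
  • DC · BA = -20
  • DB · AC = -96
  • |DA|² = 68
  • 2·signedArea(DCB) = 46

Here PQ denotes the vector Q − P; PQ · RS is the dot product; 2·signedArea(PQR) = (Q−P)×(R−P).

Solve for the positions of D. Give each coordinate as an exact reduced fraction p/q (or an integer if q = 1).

1. D_x = 7  [2·signedArea(DCB) = 46 ∩ DB · AC = -96]
2. D_y = 4  [2·signedArea(DCB) = 46 ∩ DB · AC = -96]
   → D = (7, 4)

D = (7, 4)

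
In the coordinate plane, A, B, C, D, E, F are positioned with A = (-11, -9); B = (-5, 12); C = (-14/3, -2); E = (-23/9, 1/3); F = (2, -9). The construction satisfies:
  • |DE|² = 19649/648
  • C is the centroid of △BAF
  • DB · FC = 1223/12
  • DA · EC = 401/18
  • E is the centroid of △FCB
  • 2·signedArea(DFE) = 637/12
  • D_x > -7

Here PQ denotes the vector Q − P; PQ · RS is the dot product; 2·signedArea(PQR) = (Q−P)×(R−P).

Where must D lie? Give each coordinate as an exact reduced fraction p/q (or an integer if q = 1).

1. D_x = -25/4  [DB · FC = 1223/12 ∩ 2·signedArea(DFE) = 637/12]
2. D_y = -15/4  [DB · FC = 1223/12 ∩ 2·signedArea(DFE) = 637/12]
   → D = (-25/4, -15/4)

D = (-25/4, -15/4)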